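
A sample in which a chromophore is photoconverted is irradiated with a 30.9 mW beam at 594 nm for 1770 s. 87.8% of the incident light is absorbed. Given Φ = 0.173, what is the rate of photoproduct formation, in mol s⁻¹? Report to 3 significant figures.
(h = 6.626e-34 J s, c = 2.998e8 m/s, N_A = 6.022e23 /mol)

2.33e-8 mol s⁻¹

Photon energy at 594 nm: hc/λ = (6.626e-34)(2.998e8)/(594e-9) = 3.344e-19 J.
Energy delivered: (30.9 mW)(1770 s) = 54.69 J.
Photons incident: 54.69 / 3.344e-19 = 1.635e20, i.e. 1.635e20/6.022e23 = 2.715e-4 mol.
Photons absorbed: 0.878 × 2.715e-4 = 2.384e-4 mol.
Product formed: 0.173 × 2.384e-4 = 4.124e-5 mol.
Rate: 4.124e-5 / 1770 s = 2.33e-8 mol s⁻¹.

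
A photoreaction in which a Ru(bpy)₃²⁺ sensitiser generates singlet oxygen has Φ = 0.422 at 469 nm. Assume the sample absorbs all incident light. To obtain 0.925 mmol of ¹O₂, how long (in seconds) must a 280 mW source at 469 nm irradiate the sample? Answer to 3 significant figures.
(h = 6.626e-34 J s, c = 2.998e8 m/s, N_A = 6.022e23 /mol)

Product: 0.925 mmol = 9.25e-4 mol.
Photons that must be absorbed: 9.25e-4 / 0.422 = 0.002192 mol.
Photon energy: hc/λ = 4.236e-19 J; per mole, 2.551e5 J mol⁻¹.
Energy required: 0.002192 × 2.551e5 = 559.2 J.
Time: 559.2 J / 0.28 W = 2000 s.

t ≈ 2000 s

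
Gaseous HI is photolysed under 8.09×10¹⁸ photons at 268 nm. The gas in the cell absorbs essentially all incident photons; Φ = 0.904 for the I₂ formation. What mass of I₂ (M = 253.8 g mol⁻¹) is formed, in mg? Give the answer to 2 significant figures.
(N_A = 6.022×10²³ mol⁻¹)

Moles of photons: 8.09×10¹⁸ / 6.022×10²³ = 1.343×10⁻⁵ mol.
Product: Φ × n_abs = 0.904 × 1.343×10⁻⁵ = 1.214×10⁻⁵ mol.
Mass: 1.214×10⁻⁵ × 253.8 = 0.003081 g = 3.1 mg.

3.1 mg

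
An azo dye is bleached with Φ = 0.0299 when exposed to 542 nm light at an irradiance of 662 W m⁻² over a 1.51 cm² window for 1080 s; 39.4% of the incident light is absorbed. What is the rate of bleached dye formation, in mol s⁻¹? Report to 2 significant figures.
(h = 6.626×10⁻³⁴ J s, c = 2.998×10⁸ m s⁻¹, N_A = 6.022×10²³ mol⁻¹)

5.3×10⁻⁹ mol s⁻¹

Photon energy at 542 nm: hc/λ = (6.626×10⁻³⁴)(2.998×10⁸)/(542×10⁻⁹) = 3.665×10⁻¹⁹ J.
Energy delivered: (662 W m⁻²)(1.51×10⁻⁴ m²)(1080 s) = 108.0 J.
Photons incident: 108.0 / 3.665×10⁻¹⁹ = 2.947×10²⁰, i.e. 2.947×10²⁰/6.022×10²³ = 4.894×10⁻⁴ mol.
Photons absorbed: 0.394 × 4.894×10⁻⁴ = 1.928×10⁻⁴ mol.
Product formed: 0.0299 × 1.928×10⁻⁴ = 5.765×10⁻⁶ mol.
Rate: 5.765×10⁻⁶ / 1080 s = 5.3×10⁻⁹ mol s⁻¹.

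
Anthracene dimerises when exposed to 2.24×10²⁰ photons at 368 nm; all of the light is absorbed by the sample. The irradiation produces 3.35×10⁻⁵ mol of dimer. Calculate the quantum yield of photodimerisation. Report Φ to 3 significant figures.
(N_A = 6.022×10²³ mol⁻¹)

Moles of photons: 2.24×10²⁰ / 6.022×10²³ = 3.720×10⁻⁴ mol.
Φ = 3.35×10⁻⁵ mol / 3.720×10⁻⁴ mol photons = 0.0901.

Φ = 0.0901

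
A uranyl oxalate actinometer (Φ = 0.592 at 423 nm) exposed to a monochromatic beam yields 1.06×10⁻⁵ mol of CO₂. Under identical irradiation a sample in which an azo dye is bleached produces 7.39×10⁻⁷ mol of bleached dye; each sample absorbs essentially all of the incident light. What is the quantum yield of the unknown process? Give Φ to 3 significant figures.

Φ = 0.0413

Photons absorbed by the actinometer: 1.06×10⁻⁵ / 0.592 = 1.791×10⁻⁵ mol.
Φ(unknown) = 7.39×10⁻⁷ / 1.791×10⁻⁵ = 0.0413.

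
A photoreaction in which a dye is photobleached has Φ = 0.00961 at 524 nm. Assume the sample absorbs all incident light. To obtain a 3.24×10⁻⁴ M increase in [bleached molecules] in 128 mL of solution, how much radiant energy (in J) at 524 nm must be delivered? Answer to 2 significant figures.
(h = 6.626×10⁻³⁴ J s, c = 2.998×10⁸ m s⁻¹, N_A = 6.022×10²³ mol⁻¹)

Product: (3.24×10⁻⁴ M)(0.128 L) = 4.147×10⁻⁵ mol.
Photons that must be absorbed: 4.147×10⁻⁵ / 0.00961 = 0.004315 mol.
Photon energy: hc/λ = 3.791×10⁻¹⁹ J; per mole, 2.283×10⁵ J mol⁻¹.
Energy required: 0.004315 × 2.283×10⁵ = 990 J.

990 J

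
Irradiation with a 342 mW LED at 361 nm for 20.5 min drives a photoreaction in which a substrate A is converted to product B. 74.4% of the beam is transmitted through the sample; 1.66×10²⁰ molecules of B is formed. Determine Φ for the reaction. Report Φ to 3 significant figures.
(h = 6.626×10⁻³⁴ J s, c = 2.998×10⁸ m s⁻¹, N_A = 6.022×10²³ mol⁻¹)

Product: 1.66×10²⁰ / 6.022×10²³ = 2.757×10⁻⁴ mol.
Photon energy at 361 nm: hc/λ = (6.626×10⁻³⁴)(2.998×10⁸)/(361×10⁻⁹) = 5.503×10⁻¹⁹ J.
Energy delivered: (342 mW)(1230 s) = 420.7 J.
Photons incident: 420.7 / 5.503×10⁻¹⁹ = 7.645×10²⁰, i.e. 7.645×10²⁰/6.022×10²³ = 0.001270 mol.
Fraction absorbed: 1 − 74.4/100 = 0.2560.
Photons absorbed: 0.2560 × 0.001270 = 3.251×10⁻⁴ mol.
Φ = 2.757×10⁻⁴ mol / 3.251×10⁻⁴ mol photons = 0.848.

Φ = 0.848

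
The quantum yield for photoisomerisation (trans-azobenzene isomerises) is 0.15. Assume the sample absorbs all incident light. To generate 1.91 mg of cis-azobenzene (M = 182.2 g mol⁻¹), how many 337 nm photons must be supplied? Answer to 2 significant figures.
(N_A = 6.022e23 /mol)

4.2e19 photons

Product: 1.91 mg / 182.2 g mol⁻¹ = 1.048e-5 mol.
Photons that must be absorbed: 1.048e-5 / 0.15 = 6.987e-5 mol.
Photon count: 6.987e-5 × 6.022e23 = 4.2e19.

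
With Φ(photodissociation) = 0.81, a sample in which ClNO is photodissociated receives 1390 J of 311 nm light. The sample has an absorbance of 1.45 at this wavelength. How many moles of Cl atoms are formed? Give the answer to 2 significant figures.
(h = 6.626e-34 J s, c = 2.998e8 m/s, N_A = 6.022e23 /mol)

0.0028 mol

Photon energy at 311 nm: hc/λ = (6.626e-34)(2.998e8)/(311e-9) = 6.387e-19 J.
Photons incident: 1390 / 6.387e-19 = 2.176e21, i.e. 2.176e21/6.022e23 = 0.003613 mol.
Fraction absorbed: 1 − 10^(−1.45) = 0.9645.
Photons absorbed: 0.9645 × 0.003613 = 0.003485 mol.
Product: Φ × n_abs = 0.81 × 0.003485 = 0.002823 mol.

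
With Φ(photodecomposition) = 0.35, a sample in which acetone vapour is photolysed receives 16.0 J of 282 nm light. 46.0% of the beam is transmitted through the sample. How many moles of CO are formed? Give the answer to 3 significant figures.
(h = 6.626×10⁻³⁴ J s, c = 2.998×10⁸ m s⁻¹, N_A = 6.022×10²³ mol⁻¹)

Photon energy at 282 nm: hc/λ = (6.626×10⁻³⁴)(2.998×10⁸)/(282×10⁻⁹) = 7.044×10⁻¹⁹ J.
Photons incident: 16.0 / 7.044×10⁻¹⁹ = 2.271×10¹⁹, i.e. 2.271×10¹⁹/6.022×10²³ = 3.771×10⁻⁵ mol.
Fraction absorbed: 1 − 46.0/100 = 0.5400.
Photons absorbed: 0.5400 × 3.771×10⁻⁵ = 2.036×10⁻⁵ mol.
Product: Φ × n_abs = 0.35 × 2.036×10⁻⁵ = 7.126×10⁻⁶ mol.

7.13×10⁻⁶ mol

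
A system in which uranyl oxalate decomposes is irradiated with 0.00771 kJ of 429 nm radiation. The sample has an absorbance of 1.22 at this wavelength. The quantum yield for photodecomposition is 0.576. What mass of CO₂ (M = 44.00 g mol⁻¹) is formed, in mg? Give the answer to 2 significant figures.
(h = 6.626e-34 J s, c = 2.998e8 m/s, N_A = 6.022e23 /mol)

Photon energy at 429 nm: hc/λ = (6.626e-34)(2.998e8)/(429e-9) = 4.630e-19 J.
Incident energy: 0.00771 kJ = 7.71 J.
Photons incident: 7.71 / 4.630e-19 = 1.665e19, i.e. 1.665e19/6.022e23 = 2.765e-5 mol.
Fraction absorbed: 1 − 10^(−1.22) = 0.9397.
Photons absorbed: 0.9397 × 2.765e-5 = 2.598e-5 mol.
Product: Φ × n_abs = 0.576 × 2.598e-5 = 1.496e-5 mol.
Mass: 1.496e-5 × 44.00 = 6.582e-4 g = 0.66 mg.

0.66 mg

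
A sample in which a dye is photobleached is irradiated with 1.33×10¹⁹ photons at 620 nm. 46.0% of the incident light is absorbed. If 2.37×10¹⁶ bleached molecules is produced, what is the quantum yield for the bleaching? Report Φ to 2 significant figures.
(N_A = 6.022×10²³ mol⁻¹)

Product: 2.37×10¹⁶ / 6.022×10²³ = 3.936×10⁻⁸ mol.
Moles of photons: 1.33×10¹⁹ / 6.022×10²³ = 2.209×10⁻⁵ mol.
Photons absorbed: 0.460 × 2.209×10⁻⁵ = 1.016×10⁻⁵ mol.
Φ = 3.936×10⁻⁸ mol / 1.016×10⁻⁵ mol photons = 0.0039.

Φ = 0.0039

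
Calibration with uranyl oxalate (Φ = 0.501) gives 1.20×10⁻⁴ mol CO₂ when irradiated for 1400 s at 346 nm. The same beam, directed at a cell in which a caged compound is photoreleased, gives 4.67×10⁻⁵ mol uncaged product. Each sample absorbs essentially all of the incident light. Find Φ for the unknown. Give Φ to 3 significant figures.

Φ = 0.195

Photons absorbed by the actinometer: 1.20×10⁻⁴ / 0.501 = 2.395×10⁻⁴ mol.
Φ(unknown) = 4.67×10⁻⁵ / 2.395×10⁻⁴ = 0.195.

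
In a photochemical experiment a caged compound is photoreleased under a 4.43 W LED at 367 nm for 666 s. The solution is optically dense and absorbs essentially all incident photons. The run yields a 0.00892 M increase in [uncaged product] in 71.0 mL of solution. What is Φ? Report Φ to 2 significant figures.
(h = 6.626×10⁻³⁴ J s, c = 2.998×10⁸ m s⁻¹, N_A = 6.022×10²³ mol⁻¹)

Φ = 0.070

Product: (0.00892 M)(0.071 L) = 6.333×10⁻⁴ mol.
Photon energy at 367 nm: hc/λ = (6.626×10⁻³⁴)(2.998×10⁸)/(367×10⁻⁹) = 5.413×10⁻¹⁹ J.
Energy delivered: (4.43 W)(666 s) = 2950 J.
Photons incident: 2950 / 5.413×10⁻¹⁹ = 5.450×10²¹, i.e. 5.450×10²¹/6.022×10²³ = 0.009050 mol.
Φ = 6.333×10⁻⁴ mol / 0.009050 mol photons = 0.070.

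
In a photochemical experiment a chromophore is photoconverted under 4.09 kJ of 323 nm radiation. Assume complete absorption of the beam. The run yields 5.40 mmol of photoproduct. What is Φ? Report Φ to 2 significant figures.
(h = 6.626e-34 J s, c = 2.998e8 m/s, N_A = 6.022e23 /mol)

Φ = 0.49

Product: 5.40 mmol = 0.00540 mol.
Photon energy at 323 nm: hc/λ = (6.626e-34)(2.998e8)/(323e-9) = 6.150e-19 J.
Incident energy: 4.09 kJ = 4090 J.
Photons incident: 4090 / 6.150e-19 = 6.650e21, i.e. 6.650e21/6.022e23 = 0.01104 mol.
Φ = 0.00540 mol / 0.01104 mol photons = 0.49.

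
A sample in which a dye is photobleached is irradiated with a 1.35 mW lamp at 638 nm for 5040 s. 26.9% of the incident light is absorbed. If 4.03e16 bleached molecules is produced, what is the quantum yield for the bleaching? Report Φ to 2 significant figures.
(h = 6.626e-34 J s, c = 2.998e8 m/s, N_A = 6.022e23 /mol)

Product: 4.03e16 / 6.022e23 = 6.692e-8 mol.
Photon energy at 638 nm: hc/λ = (6.626e-34)(2.998e8)/(638e-9) = 3.114e-19 J.
Energy delivered: (1.35 mW)(5040 s) = 6.804 J.
Photons incident: 6.804 / 3.114e-19 = 2.185e19, i.e. 2.185e19/6.022e23 = 3.628e-5 mol.
Photons absorbed: 0.269 × 3.628e-5 = 9.759e-6 mol.
Φ = 6.692e-8 mol / 9.759e-6 mol photons = 0.0069.

Φ = 0.0069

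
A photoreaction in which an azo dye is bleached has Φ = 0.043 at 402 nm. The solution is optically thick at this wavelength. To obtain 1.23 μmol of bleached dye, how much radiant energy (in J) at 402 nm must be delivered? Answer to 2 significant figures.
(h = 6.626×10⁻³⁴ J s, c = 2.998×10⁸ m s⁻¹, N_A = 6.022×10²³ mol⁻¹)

8.5 J

Product: 1.23 μmol = 1.23×10⁻⁶ mol.
Photons that must be absorbed: 1.23×10⁻⁶ / 0.043 = 2.860×10⁻⁵ mol.
Photon energy: hc/λ = 4.941×10⁻¹⁹ J; per mole, 2.975×10⁵ J mol⁻¹.
Energy required: 2.860×10⁻⁵ × 2.975×10⁵ = 8.5 J.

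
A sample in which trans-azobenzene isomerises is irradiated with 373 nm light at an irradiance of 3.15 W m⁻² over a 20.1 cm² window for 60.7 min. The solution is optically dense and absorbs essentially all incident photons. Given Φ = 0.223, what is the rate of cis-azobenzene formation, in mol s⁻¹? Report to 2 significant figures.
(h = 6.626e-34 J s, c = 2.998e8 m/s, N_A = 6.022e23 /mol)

4.4e-9 mol s⁻¹

Photon energy at 373 nm: hc/λ = (6.626e-34)(2.998e8)/(373e-9) = 5.326e-19 J.
Energy delivered: (3.15 W m⁻²)(20.1e-4 m²)(3642 s) = 23.06 J.
Photons incident: 23.06 / 5.326e-19 = 4.330e19, i.e. 4.330e19/6.022e23 = 7.190e-5 mol.
Product formed: 0.223 × 7.190e-5 = 1.603e-5 mol.
Rate: 1.603e-5 / 3642 s = 4.4e-9 mol s⁻¹.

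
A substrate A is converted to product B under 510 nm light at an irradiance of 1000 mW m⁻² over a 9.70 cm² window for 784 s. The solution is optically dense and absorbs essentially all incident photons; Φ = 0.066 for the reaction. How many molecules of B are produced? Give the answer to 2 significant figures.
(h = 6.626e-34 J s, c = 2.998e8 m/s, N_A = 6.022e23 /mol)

1.3e17 molecules

Photon energy at 510 nm: hc/λ = (6.626e-34)(2.998e8)/(510e-9) = 3.895e-19 J.
Energy delivered: (1000 mW m⁻²)(9.70e-4 m²)(784 s) = 0.7605 J.
Photons incident: 0.7605 / 3.895e-19 = 1.953e18, i.e. 1.953e18/6.022e23 = 3.243e-6 mol.
Product: Φ × n_abs = 0.066 × 3.243e-6 = 2.140e-7 mol.
As a count: 2.140e-7 × 6.022e23 = 1.3e17.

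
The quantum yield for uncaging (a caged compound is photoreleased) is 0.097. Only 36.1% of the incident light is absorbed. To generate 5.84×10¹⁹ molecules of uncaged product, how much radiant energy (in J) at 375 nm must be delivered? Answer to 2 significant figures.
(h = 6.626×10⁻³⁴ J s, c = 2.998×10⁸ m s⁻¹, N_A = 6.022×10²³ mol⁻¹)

880 J

Product: 5.84×10¹⁹ / 6.022×10²³ = 9.698×10⁻⁵ mol.
Photons that must be absorbed: 9.698×10⁻⁵ / 0.097 = 9.998×10⁻⁴ mol.
Incident photons needed: 9.998×10⁻⁴ / 0.361 = 0.002770 mol.
Photon energy: hc/λ = 5.297×10⁻¹⁹ J; per mole, 3.190×10⁵ J mol⁻¹.
Energy required: 0.002770 × 3.190×10⁵ = 880 J.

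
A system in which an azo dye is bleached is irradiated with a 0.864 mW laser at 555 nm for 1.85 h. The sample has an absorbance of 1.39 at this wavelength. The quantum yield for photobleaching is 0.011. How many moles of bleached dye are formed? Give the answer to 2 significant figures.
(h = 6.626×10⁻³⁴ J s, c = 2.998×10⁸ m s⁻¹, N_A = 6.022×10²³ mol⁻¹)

Photon energy at 555 nm: hc/λ = (6.626×10⁻³⁴)(2.998×10⁸)/(555×10⁻⁹) = 3.579×10⁻¹⁹ J.
Energy delivered: (0.864 mW)(6660 s) = 5.754 J.
Photons incident: 5.754 / 3.579×10⁻¹⁹ = 1.608×10¹⁹, i.e. 1.608×10¹⁹/6.022×10²³ = 2.670×10⁻⁵ mol.
Fraction absorbed: 1 − 10^(−1.39) = 0.9593.
Photons absorbed: 0.9593 × 2.670×10⁻⁵ = 2.561×10⁻⁵ mol.
Product: Φ × n_abs = 0.011 × 2.561×10⁻⁵ = 2.817×10⁻⁷ mol.

2.8×10⁻⁷ mol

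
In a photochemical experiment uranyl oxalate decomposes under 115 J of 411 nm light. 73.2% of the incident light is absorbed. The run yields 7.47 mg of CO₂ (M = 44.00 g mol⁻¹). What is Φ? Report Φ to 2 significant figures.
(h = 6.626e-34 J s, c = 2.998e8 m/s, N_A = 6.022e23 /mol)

Φ = 0.59

Product: 7.47 mg / 44.00 g mol⁻¹ = 1.698e-4 mol.
Photon energy at 411 nm: hc/λ = (6.626e-34)(2.998e8)/(411e-9) = 4.833e-19 J.
Photons incident: 115 / 4.833e-19 = 2.379e20, i.e. 2.379e20/6.022e23 = 3.951e-4 mol.
Photons absorbed: 0.732 × 3.951e-4 = 2.892e-4 mol.
Φ = 1.698e-4 mol / 2.892e-4 mol photons = 0.59.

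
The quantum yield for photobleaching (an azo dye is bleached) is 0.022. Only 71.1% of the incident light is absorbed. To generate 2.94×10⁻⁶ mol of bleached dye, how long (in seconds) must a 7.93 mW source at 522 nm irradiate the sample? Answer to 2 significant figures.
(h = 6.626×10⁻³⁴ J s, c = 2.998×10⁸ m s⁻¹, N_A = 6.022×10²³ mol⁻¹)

Photons that must be absorbed: 2.94×10⁻⁶ / 0.022 = 1.336×10⁻⁴ mol.
Incident photons needed: 1.336×10⁻⁴ / 0.711 = 1.879×10⁻⁴ mol.
Photon energy: hc/λ = 3.806×10⁻¹⁹ J; per mole, 2.292×10⁵ J mol⁻¹.
Energy required: 1.879×10⁻⁴ × 2.292×10⁵ = 43.07 J.
Time: 43.07 J / 0.00793 W = 5400 s.

t ≈ 5400 s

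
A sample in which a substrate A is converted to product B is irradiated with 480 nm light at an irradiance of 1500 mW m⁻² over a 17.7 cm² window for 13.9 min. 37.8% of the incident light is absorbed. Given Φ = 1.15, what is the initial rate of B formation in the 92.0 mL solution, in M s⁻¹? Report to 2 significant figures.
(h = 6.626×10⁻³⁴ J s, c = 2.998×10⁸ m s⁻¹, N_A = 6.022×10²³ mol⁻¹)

Photon energy at 480 nm: hc/λ = (6.626×10⁻³⁴)(2.998×10⁸)/(480×10⁻⁹) = 4.138×10⁻¹⁹ J.
Energy delivered: (1500 mW m⁻²)(17.7×10⁻⁴ m²)(834 s) = 2.214 J.
Photons incident: 2.214 / 4.138×10⁻¹⁹ = 5.350×10¹⁸, i.e. 5.350×10¹⁸/6.022×10²³ = 8.884×10⁻⁶ mol.
Photons absorbed: 0.378 × 8.884×10⁻⁶ = 3.358×10⁻⁶ mol.
Product formed: 1.15 × 3.358×10⁻⁶ = 3.862×10⁻⁶ mol.
Rate: 3.862×10⁻⁶ mol / (834 s × 0.092 L) = 5.0×10⁻⁸ M s⁻¹.

5.0×10⁻⁸ M s⁻¹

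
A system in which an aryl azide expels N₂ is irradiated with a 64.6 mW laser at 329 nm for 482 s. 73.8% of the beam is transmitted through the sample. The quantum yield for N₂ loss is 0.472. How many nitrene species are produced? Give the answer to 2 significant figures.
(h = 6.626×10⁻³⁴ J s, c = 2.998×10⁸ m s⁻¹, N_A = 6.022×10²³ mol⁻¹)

Photon energy at 329 nm: hc/λ = (6.626×10⁻³⁴)(2.998×10⁸)/(329×10⁻⁹) = 6.038×10⁻¹⁹ J.
Energy delivered: (64.6 mW)(482 s) = 31.14 J.
Photons incident: 31.14 / 6.038×10⁻¹⁹ = 5.157×10¹⁹, i.e. 5.157×10¹⁹/6.022×10²³ = 8.564×10⁻⁵ mol.
Fraction absorbed: 1 − 73.8/100 = 0.2620.
Photons absorbed: 0.2620 × 8.564×10⁻⁵ = 2.244×10⁻⁵ mol.
Product: Φ × n_abs = 0.472 × 2.244×10⁻⁵ = 1.059×10⁻⁵ mol.
As a count: 1.059×10⁻⁵ × 6.022×10²³ = 6.4×10¹⁸.

6.4×10¹⁸ species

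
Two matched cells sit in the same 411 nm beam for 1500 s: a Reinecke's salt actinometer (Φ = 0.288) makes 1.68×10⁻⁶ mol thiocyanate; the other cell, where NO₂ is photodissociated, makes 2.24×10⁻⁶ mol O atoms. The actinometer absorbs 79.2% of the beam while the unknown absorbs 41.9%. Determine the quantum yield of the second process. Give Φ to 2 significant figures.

Φ = 0.73

Photons absorbed by the actinometer: 1.68×10⁻⁶ / 0.288 = 5.833×10⁻⁶ mol.
Incident flux: 5.833×10⁻⁶ / 0.792 = 7.365×10⁻⁶ einstein.
Absorbed by unknown: 0.419 × 7.365×10⁻⁶ = 3.086×10⁻⁶ mol.
Φ(unknown) = 2.24×10⁻⁶ / 3.086×10⁻⁶ = 0.73.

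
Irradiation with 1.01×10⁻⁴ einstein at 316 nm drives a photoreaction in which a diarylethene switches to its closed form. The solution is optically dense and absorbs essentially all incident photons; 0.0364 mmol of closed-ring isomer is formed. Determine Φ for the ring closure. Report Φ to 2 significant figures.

Product: 0.0364 mmol = 3.64×10⁻⁵ mol.
Φ = 3.64×10⁻⁵ mol / 1.01×10⁻⁴ mol photons = 0.36.

Φ = 0.36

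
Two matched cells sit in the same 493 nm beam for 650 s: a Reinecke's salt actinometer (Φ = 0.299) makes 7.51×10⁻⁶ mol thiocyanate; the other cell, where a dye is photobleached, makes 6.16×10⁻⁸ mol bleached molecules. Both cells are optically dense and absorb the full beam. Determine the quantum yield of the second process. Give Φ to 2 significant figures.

Photons absorbed by the actinometer: 7.51×10⁻⁶ / 0.299 = 2.512×10⁻⁵ mol.
Φ(unknown) = 6.16×10⁻⁸ / 2.512×10⁻⁵ = 0.0025.

Φ = 0.0025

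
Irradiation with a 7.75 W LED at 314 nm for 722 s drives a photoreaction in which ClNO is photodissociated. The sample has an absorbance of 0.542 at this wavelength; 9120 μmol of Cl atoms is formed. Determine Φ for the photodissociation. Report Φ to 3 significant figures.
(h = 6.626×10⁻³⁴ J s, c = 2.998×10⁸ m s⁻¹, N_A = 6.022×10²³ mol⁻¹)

Product: 9120 μmol = 0.00912 mol.
Photon energy at 314 nm: hc/λ = (6.626×10⁻³⁴)(2.998×10⁸)/(314×10⁻⁹) = 6.326×10⁻¹⁹ J.
Energy delivered: (7.75 W)(722 s) = 5596 J.
Photons incident: 5596 / 6.326×10⁻¹⁹ = 8.846×10²¹, i.e. 8.846×10²¹/6.022×10²³ = 0.01469 mol.
Fraction absorbed: 1 − 10^(−0.542) = 0.7129.
Photons absorbed: 0.7129 × 0.01469 = 0.01047 mol.
Φ = 0.00912 mol / 0.01047 mol photons = 0.871.

Φ = 0.871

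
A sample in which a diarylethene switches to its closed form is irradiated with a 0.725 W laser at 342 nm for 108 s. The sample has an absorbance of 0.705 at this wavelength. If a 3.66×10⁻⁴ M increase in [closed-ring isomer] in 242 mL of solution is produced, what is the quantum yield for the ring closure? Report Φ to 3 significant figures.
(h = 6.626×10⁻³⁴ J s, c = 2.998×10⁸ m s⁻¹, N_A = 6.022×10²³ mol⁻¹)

Product: (3.66×10⁻⁴ M)(0.242 L) = 8.857×10⁻⁵ mol.
Photon energy at 342 nm: hc/λ = (6.626×10⁻³⁴)(2.998×10⁸)/(342×10⁻⁹) = 5.808×10⁻¹⁹ J.
Energy delivered: (0.725 W)(108 s) = 78.30 J.
Photons incident: 78.30 / 5.808×10⁻¹⁹ = 1.348×10²⁰, i.e. 1.348×10²⁰/6.022×10²³ = 2.238×10⁻⁴ mol.
Fraction absorbed: 1 − 10^(−0.705) = 0.8028.
Photons absorbed: 0.8028 × 2.238×10⁻⁴ = 1.797×10⁻⁴ mol.
Φ = 8.857×10⁻⁵ mol / 1.797×10⁻⁴ mol photons = 0.493.

Φ = 0.493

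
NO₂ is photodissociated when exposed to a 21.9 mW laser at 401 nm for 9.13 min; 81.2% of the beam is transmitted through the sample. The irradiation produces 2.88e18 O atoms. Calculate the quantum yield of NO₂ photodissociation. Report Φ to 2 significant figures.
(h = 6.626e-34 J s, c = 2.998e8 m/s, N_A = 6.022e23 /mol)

Product: 2.88e18 / 6.022e23 = 4.782e-6 mol.
Photon energy at 401 nm: hc/λ = (6.626e-34)(2.998e8)/(401e-9) = 4.954e-19 J.
Energy delivered: (21.9 mW)(547.8 s) = 12.00 J.
Photons incident: 12.00 / 4.954e-19 = 2.422e19, i.e. 2.422e19/6.022e23 = 4.022e-5 mol.
Fraction absorbed: 1 − 81.2/100 = 0.1880.
Photons absorbed: 0.1880 × 4.022e-5 = 7.561e-6 mol.
Φ = 4.782e-6 mol / 7.561e-6 mol photons = 0.63.

Φ = 0.63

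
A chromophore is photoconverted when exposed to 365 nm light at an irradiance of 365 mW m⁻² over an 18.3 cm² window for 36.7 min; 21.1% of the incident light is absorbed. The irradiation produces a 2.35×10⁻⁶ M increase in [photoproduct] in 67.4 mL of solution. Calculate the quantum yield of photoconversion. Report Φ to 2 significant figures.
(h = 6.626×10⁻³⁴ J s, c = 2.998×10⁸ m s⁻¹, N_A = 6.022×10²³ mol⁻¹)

Product: (2.35×10⁻⁶ M)(0.0674 L) = 1.584×10⁻⁷ mol.
Photon energy at 365 nm: hc/λ = (6.626×10⁻³⁴)(2.998×10⁸)/(365×10⁻⁹) = 5.442×10⁻¹⁹ J.
Energy delivered: (365 mW m⁻²)(18.3×10⁻⁴ m²)(2202 s) = 1.471 J.
Photons incident: 1.471 / 5.442×10⁻¹⁹ = 2.703×10¹⁸, i.e. 2.703×10¹⁸/6.022×10²³ = 4.489×10⁻⁶ mol.
Photons absorbed: 0.211 × 4.489×10⁻⁶ = 9.472×10⁻⁷ mol.
Φ = 1.584×10⁻⁷ mol / 9.472×10⁻⁷ mol photons = 0.17.

Φ = 0.17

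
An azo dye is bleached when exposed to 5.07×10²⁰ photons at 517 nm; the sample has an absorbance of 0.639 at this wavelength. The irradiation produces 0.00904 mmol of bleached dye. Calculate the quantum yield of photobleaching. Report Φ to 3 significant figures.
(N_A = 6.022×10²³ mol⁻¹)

Φ = 0.0139

Product: 0.00904 mmol = 9.04×10⁻⁶ mol.
Moles of photons: 5.07×10²⁰ / 6.022×10²³ = 8.419×10⁻⁴ mol.
Fraction absorbed: 1 − 10^(−0.639) = 0.7704.
Photons absorbed: 0.7704 × 8.419×10⁻⁴ = 6.486×10⁻⁴ mol.
Φ = 9.04×10⁻⁶ mol / 6.486×10⁻⁴ mol photons = 0.0139.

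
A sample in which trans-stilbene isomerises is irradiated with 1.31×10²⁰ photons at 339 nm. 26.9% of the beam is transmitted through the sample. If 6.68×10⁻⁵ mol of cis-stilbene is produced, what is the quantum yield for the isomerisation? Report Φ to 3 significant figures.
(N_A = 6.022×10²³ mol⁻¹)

Moles of photons: 1.31×10²⁰ / 6.022×10²³ = 2.175×10⁻⁴ mol.
Fraction absorbed: 1 − 26.9/100 = 0.7310.
Photons absorbed: 0.7310 × 2.175×10⁻⁴ = 1.590×10⁻⁴ mol.
Φ = 6.68×10⁻⁵ mol / 1.590×10⁻⁴ mol photons = 0.420.

Φ = 0.420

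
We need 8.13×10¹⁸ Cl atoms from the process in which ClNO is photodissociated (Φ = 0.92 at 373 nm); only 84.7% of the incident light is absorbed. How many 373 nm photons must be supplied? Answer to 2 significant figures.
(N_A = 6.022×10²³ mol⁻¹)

Product: 8.13×10¹⁸ / 6.022×10²³ = 1.350×10⁻⁵ mol.
Photons that must be absorbed: 1.350×10⁻⁵ / 0.92 = 1.467×10⁻⁵ mol.
Incident photons needed: 1.467×10⁻⁵ / 0.847 = 1.732×10⁻⁵ mol.
Photon count: 1.732×10⁻⁵ × 6.022×10²³ = 1.0×10¹⁹.

1.0×10¹⁹ photons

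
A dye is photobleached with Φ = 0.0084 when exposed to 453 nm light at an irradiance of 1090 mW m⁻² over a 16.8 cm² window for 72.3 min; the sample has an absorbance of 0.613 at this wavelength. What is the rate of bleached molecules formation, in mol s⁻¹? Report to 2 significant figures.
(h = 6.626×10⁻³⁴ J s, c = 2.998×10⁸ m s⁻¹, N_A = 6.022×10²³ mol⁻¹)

Photon energy at 453 nm: hc/λ = (6.626×10⁻³⁴)(2.998×10⁸)/(453×10⁻⁹) = 4.385×10⁻¹⁹ J.
Energy delivered: (1090 mW m⁻²)(16.8×10⁻⁴ m²)(4338 s) = 7.944 J.
Photons incident: 7.944 / 4.385×10⁻¹⁹ = 1.812×10¹⁹, i.e. 1.812×10¹⁹/6.022×10²³ = 3.009×10⁻⁵ mol.
Fraction absorbed: 1 − 10^(−0.613) = 0.7562.
Photons absorbed: 0.7562 × 3.009×10⁻⁵ = 2.275×10⁻⁵ mol.
Product formed: 0.0084 × 2.275×10⁻⁵ = 1.911×10⁻⁷ mol.
Rate: 1.911×10⁻⁷ / 4338 s = 4.4×10⁻¹¹ mol s⁻¹.

4.4×10⁻¹¹ mol s⁻¹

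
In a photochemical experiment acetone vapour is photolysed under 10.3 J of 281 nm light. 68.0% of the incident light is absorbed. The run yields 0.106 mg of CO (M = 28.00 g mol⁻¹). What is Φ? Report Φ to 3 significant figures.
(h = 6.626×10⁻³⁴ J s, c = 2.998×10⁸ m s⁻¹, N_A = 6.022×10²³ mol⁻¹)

Φ = 0.230

Product: 0.106 mg / 28.00 g mol⁻¹ = 3.786×10⁻⁶ mol.
Photon energy at 281 nm: hc/λ = (6.626×10⁻³⁴)(2.998×10⁸)/(281×10⁻⁹) = 7.069×10⁻¹⁹ J.
Photons incident: 10.3 / 7.069×10⁻¹⁹ = 1.457×10¹⁹, i.e. 1.457×10¹⁹/6.022×10²³ = 2.419×10⁻⁵ mol.
Photons absorbed: 0.680 × 2.419×10⁻⁵ = 1.645×10⁻⁵ mol.
Φ = 3.786×10⁻⁶ mol / 1.645×10⁻⁵ mol photons = 0.230.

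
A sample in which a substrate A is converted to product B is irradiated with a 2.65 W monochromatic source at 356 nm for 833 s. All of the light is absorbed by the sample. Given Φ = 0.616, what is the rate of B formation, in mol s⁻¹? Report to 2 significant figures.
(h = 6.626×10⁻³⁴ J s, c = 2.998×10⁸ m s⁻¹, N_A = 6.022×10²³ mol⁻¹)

4.9×10⁻⁶ mol s⁻¹

Photon energy at 356 nm: hc/λ = (6.626×10⁻³⁴)(2.998×10⁸)/(356×10⁻⁹) = 5.580×10⁻¹⁹ J.
Energy delivered: (2.65 W)(833 s) = 2207 J.
Photons incident: 2207 / 5.580×10⁻¹⁹ = 3.955×10²¹, i.e. 3.955×10²¹/6.022×10²³ = 0.006568 mol.
Product formed: 0.616 × 0.006568 = 0.004046 mol.
Rate: 0.004046 / 833 s = 4.9×10⁻⁶ mol s⁻¹.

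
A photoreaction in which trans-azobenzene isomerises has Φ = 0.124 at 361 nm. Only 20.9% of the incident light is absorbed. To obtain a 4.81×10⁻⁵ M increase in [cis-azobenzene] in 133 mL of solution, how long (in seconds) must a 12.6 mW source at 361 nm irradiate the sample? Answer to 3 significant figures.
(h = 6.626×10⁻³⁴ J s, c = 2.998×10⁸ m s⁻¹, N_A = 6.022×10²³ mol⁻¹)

Product: (4.81×10⁻⁵ M)(0.133 L) = 6.397×10⁻⁶ mol.
Photons that must be absorbed: 6.397×10⁻⁶ / 0.124 = 5.159×10⁻⁵ mol.
Incident photons needed: 5.159×10⁻⁵ / 0.209 = 2.468×10⁻⁴ mol.
Photon energy: hc/λ = 5.503×10⁻¹⁹ J; per mole, 3.314×10⁵ J mol⁻¹.
Energy required: 2.468×10⁻⁴ × 3.314×10⁵ = 81.79 J.
Time: 81.79 J / 0.0126 W = 6490 s.

t ≈ 6490 s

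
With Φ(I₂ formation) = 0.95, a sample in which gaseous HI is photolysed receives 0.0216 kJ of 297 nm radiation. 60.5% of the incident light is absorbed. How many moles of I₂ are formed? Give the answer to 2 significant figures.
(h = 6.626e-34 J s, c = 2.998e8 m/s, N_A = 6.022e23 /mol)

Photon energy at 297 nm: hc/λ = (6.626e-34)(2.998e8)/(297e-9) = 6.688e-19 J.
Incident energy: 0.0216 kJ = 21.6 J.
Photons incident: 21.6 / 6.688e-19 = 3.230e19, i.e. 3.230e19/6.022e23 = 5.364e-5 mol.
Photons absorbed: 0.605 × 5.364e-5 = 3.245e-5 mol.
Product: Φ × n_abs = 0.95 × 3.245e-5 = 3.083e-5 mol.

3.1e-5 mol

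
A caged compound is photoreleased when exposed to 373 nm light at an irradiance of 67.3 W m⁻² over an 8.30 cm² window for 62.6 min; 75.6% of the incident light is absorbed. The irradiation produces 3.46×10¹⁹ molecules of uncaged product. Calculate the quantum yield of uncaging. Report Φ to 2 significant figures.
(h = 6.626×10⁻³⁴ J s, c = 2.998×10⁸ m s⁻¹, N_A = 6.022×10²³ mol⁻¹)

Φ = 0.12

Product: 3.46×10¹⁹ / 6.022×10²³ = 5.746×10⁻⁵ mol.
Photon energy at 373 nm: hc/λ = (6.626×10⁻³⁴)(2.998×10⁸)/(373×10⁻⁹) = 5.326×10⁻¹⁹ J.
Energy delivered: (67.3 W m⁻²)(8.30×10⁻⁴ m²)(3756 s) = 209.8 J.
Photons incident: 209.8 / 5.326×10⁻¹⁹ = 3.939×10²⁰, i.e. 3.939×10²⁰/6.022×10²³ = 6.541×10⁻⁴ mol.
Photons absorbed: 0.756 × 6.541×10⁻⁴ = 4.945×10⁻⁴ mol.
Φ = 5.746×10⁻⁵ mol / 4.945×10⁻⁴ mol photons = 0.12.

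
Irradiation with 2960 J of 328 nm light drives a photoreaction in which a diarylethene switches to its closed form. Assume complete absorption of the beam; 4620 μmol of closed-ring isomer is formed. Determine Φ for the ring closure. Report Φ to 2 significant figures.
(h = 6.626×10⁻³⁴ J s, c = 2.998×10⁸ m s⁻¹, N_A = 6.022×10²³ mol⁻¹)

Φ = 0.57

Product: 4620 μmol = 0.00462 mol.
Photon energy at 328 nm: hc/λ = (6.626×10⁻³⁴)(2.998×10⁸)/(328×10⁻⁹) = 6.056×10⁻¹⁹ J.
Photons incident: 2960 / 6.056×10⁻¹⁹ = 4.888×10²¹, i.e. 4.888×10²¹/6.022×10²³ = 0.008117 mol.
Φ = 0.00462 mol / 0.008117 mol photons = 0.57.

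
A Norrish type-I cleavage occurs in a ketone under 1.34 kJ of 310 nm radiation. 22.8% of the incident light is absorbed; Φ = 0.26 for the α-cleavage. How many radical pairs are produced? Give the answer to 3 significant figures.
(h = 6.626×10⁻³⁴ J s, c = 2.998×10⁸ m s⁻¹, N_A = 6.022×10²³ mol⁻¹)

Photon energy at 310 nm: hc/λ = (6.626×10⁻³⁴)(2.998×10⁸)/(310×10⁻⁹) = 6.408×10⁻¹⁹ J.
Incident energy: 1.34 kJ = 1340 J.
Photons incident: 1340 / 6.408×10⁻¹⁹ = 2.091×10²¹, i.e. 2.091×10²¹/6.022×10²³ = 0.003472 mol.
Photons absorbed: 0.228 × 0.003472 = 7.916×10⁻⁴ mol.
Product: Φ × n_abs = 0.26 × 7.916×10⁻⁴ = 2.058×10⁻⁴ mol.
As a count: 2.058×10⁻⁴ × 6.022×10²³ = 1.24×10²⁰.

1.24×10²⁰ radical pairs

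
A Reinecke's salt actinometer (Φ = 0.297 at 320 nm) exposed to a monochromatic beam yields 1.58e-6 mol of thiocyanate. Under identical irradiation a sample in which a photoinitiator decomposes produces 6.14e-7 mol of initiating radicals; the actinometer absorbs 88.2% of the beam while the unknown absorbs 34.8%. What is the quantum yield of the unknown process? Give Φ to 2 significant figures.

Photons absorbed by the actinometer: 1.58e-6 / 0.297 = 5.320e-6 mol.
Incident flux: 5.320e-6 / 0.882 = 6.032e-6 einstein.
Absorbed by unknown: 0.348 × 6.032e-6 = 2.099e-6 mol.
Φ(unknown) = 6.14e-7 / 2.099e-6 = 0.29.

Φ = 0.29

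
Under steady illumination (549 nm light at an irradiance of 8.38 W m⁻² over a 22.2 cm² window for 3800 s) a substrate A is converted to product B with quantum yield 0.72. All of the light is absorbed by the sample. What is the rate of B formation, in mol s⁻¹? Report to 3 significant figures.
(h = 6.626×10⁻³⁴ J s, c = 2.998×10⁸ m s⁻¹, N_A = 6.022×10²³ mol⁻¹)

Photon energy at 549 nm: hc/λ = (6.626×10⁻³⁴)(2.998×10⁸)/(549×10⁻⁹) = 3.618×10⁻¹⁹ J.
Energy delivered: (8.38 W m⁻²)(22.2×10⁻⁴ m²)(3800 s) = 70.69 J.
Photons incident: 70.69 / 3.618×10⁻¹⁹ = 1.954×10²⁰, i.e. 1.954×10²⁰/6.022×10²³ = 3.245×10⁻⁴ mol.
Product formed: 0.72 × 3.245×10⁻⁴ = 2.336×10⁻⁴ mol.
Rate: 2.336×10⁻⁴ / 3800 s = 6.15×10⁻⁸ mol s⁻¹.

6.15×10⁻⁸ mol s⁻¹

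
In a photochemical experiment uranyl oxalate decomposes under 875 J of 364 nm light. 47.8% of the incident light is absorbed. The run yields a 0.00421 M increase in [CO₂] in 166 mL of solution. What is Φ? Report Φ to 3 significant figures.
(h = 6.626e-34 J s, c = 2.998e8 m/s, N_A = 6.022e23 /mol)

Product: (0.00421 M)(0.166 L) = 6.989e-4 mol.
Photon energy at 364 nm: hc/λ = (6.626e-34)(2.998e8)/(364e-9) = 5.457e-19 J.
Photons incident: 875 / 5.457e-19 = 1.603e21, i.e. 1.603e21/6.022e23 = 0.002662 mol.
Photons absorbed: 0.478 × 0.002662 = 0.001272 mol.
Φ = 6.989e-4 mol / 0.001272 mol photons = 0.549.

Φ = 0.549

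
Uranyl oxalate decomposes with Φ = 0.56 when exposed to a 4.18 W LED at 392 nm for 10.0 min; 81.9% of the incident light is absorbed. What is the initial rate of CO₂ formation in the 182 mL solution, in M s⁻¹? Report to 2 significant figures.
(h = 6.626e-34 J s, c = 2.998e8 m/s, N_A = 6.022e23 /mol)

3.5e-5 M s⁻¹

Photon energy at 392 nm: hc/λ = (6.626e-34)(2.998e8)/(392e-9) = 5.068e-19 J.
Energy delivered: (4.18 W)(600 s) = 2508 J.
Photons incident: 2508 / 5.068e-19 = 4.949e21, i.e. 4.949e21/6.022e23 = 0.008218 mol.
Photons absorbed: 0.819 × 0.008218 = 0.006731 mol.
Product formed: 0.56 × 0.006731 = 0.003769 mol.
Rate: 0.003769 mol / (600 s × 0.182 L) = 3.5e-5 M s⁻¹.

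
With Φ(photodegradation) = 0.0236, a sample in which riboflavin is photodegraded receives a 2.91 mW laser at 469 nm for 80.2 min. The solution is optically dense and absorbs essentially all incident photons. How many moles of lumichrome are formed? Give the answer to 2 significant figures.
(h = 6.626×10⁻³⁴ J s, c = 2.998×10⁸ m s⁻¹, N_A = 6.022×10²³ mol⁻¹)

1.3×10⁻⁶ mol

Photon energy at 469 nm: hc/λ = (6.626×10⁻³⁴)(2.998×10⁸)/(469×10⁻⁹) = 4.236×10⁻¹⁹ J.
Energy delivered: (2.91 mW)(4812 s) = 14.00 J.
Photons incident: 14.00 / 4.236×10⁻¹⁹ = 3.305×10¹⁹, i.e. 3.305×10¹⁹/6.022×10²³ = 5.488×10⁻⁵ mol.
Product: Φ × n_abs = 0.0236 × 5.488×10⁻⁵ = 1.295×10⁻⁶ mol.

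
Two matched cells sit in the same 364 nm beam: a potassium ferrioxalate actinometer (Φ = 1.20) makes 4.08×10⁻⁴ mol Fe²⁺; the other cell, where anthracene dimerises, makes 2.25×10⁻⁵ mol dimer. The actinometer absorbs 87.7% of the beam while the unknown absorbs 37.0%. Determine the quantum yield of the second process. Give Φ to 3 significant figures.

Photons absorbed by the actinometer: 4.08×10⁻⁴ / 1.20 = 3.400×10⁻⁴ mol.
Incident flux: 3.400×10⁻⁴ / 0.877 = 3.877×10⁻⁴ einstein.
Absorbed by unknown: 0.370 × 3.877×10⁻⁴ = 1.434×10⁻⁴ mol.
Φ(unknown) = 2.25×10⁻⁵ / 1.434×10⁻⁴ = 0.157.

Φ = 0.157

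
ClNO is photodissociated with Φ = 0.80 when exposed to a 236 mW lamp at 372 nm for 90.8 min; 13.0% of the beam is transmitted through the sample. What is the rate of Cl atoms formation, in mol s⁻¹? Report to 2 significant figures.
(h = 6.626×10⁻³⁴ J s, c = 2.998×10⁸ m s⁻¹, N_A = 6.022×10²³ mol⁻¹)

Photon energy at 372 nm: hc/λ = (6.626×10⁻³⁴)(2.998×10⁸)/(372×10⁻⁹) = 5.340×10⁻¹⁹ J.
Energy delivered: (236 mW)(5448 s) = 1286 J.
Photons incident: 1286 / 5.340×10⁻¹⁹ = 2.408×10²¹, i.e. 2.408×10²¹/6.022×10²³ = 0.003999 mol.
Fraction absorbed: 1 − 13.0/100 = 0.8700.
Photons absorbed: 0.8700 × 0.003999 = 0.003479 mol.
Product formed: 0.80 × 0.003479 = 0.002783 mol.
Rate: 0.002783 / 5448 s = 5.1×10⁻⁷ mol s⁻¹.

5.1×10⁻⁷ mol s⁻¹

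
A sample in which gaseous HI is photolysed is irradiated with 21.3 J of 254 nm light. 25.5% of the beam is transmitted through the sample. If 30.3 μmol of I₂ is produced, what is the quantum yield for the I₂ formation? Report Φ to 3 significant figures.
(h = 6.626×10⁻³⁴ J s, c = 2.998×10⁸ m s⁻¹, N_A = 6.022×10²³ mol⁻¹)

Φ = 0.899

Product: 30.3 μmol = 3.03×10⁻⁵ mol.
Photon energy at 254 nm: hc/λ = (6.626×10⁻³⁴)(2.998×10⁸)/(254×10⁻⁹) = 7.821×10⁻¹⁹ J.
Photons incident: 21.3 / 7.821×10⁻¹⁹ = 2.723×10¹⁹, i.e. 2.723×10¹⁹/6.022×10²³ = 4.522×10⁻⁵ mol.
Fraction absorbed: 1 − 25.5/100 = 0.7450.
Photons absorbed: 0.7450 × 4.522×10⁻⁵ = 3.369×10⁻⁵ mol.
Φ = 3.03×10⁻⁵ mol / 3.369×10⁻⁵ mol photons = 0.899.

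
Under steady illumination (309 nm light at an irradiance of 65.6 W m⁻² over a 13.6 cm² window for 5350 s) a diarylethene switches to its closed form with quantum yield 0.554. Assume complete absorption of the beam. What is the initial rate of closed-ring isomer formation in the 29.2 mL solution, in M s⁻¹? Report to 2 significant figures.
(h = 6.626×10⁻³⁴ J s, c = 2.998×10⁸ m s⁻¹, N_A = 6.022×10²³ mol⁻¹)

4.4×10⁻⁶ M s⁻¹

Photon energy at 309 nm: hc/λ = (6.626×10⁻³⁴)(2.998×10⁸)/(309×10⁻⁹) = 6.429×10⁻¹⁹ J.
Energy delivered: (65.6 W m⁻²)(13.6×10⁻⁴ m²)(5350 s) = 477.3 J.
Photons incident: 477.3 / 6.429×10⁻¹⁹ = 7.424×10²⁰, i.e. 7.424×10²⁰/6.022×10²³ = 0.001233 mol.
Product formed: 0.554 × 0.001233 = 6.831×10⁻⁴ mol.
Rate: 6.831×10⁻⁴ mol / (5350 s × 0.0292 L) = 4.4×10⁻⁶ M s⁻¹.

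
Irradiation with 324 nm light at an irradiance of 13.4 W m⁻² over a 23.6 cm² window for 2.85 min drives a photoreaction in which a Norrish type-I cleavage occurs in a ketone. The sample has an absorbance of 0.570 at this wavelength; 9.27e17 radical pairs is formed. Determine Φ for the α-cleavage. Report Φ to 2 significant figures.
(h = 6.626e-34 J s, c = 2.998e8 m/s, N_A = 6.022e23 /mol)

Φ = 0.14

Product: 9.27e17 / 6.022e23 = 1.539e-6 mol.
Photon energy at 324 nm: hc/λ = (6.626e-34)(2.998e8)/(324e-9) = 6.131e-19 J.
Energy delivered: (13.4 W m⁻²)(23.6e-4 m²)(171 s) = 5.408 J.
Photons incident: 5.408 / 6.131e-19 = 8.821e18, i.e. 8.821e18/6.022e23 = 1.465e-5 mol.
Fraction absorbed: 1 − 10^(−0.570) = 0.7308.
Photons absorbed: 0.7308 × 1.465e-5 = 1.071e-5 mol.
Φ = 1.539e-6 mol / 1.071e-5 mol photons = 0.14.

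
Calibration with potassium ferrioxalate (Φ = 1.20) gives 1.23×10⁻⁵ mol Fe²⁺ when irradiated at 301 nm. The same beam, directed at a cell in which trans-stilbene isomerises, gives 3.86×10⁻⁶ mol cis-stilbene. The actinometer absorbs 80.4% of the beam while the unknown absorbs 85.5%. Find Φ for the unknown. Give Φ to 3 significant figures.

Φ = 0.354

Photons absorbed by the actinometer: 1.23×10⁻⁵ / 1.20 = 1.025×10⁻⁵ mol.
Incident flux: 1.025×10⁻⁵ / 0.804 = 1.275×10⁻⁵ einstein.
Absorbed by unknown: 0.855 × 1.275×10⁻⁵ = 1.090×10⁻⁵ mol.
Φ(unknown) = 3.86×10⁻⁶ / 1.090×10⁻⁵ = 0.354.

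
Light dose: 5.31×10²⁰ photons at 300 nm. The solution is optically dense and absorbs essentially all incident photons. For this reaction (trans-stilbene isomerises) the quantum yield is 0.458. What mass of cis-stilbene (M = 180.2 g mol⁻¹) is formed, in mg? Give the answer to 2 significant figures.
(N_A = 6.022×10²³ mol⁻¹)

73 mg

Moles of photons: 5.31×10²⁰ / 6.022×10²³ = 8.818×10⁻⁴ mol.
Product: Φ × n_abs = 0.458 × 8.818×10⁻⁴ = 4.039×10⁻⁴ mol.
Mass: 4.039×10⁻⁴ × 180.2 = 0.07278 g = 73 mg.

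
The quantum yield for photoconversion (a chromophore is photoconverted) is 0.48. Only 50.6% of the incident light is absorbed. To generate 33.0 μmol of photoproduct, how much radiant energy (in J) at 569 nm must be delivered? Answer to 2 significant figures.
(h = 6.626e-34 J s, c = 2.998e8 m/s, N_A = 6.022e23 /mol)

29 J

Product: 33.0 μmol = 3.30e-5 mol.
Photons that must be absorbed: 3.30e-5 / 0.48 = 6.875e-5 mol.
Incident photons needed: 6.875e-5 / 0.506 = 1.359e-4 mol.
Photon energy: hc/λ = 3.491e-19 J; per mole, 2.102e5 J mol⁻¹.
Energy required: 1.359e-4 × 2.102e5 = 29 J.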